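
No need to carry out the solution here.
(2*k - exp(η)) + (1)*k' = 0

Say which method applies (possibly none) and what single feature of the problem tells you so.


Verdict: a linear integrating factor — the unknown enters only to the first power against a nonzero forcing term — the integrating-factor template applies directly.


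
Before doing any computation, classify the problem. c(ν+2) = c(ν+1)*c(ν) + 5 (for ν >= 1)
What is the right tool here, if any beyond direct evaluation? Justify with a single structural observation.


Verdict: no special technique — the recurrence is nonlinear in the sequence values; study it directly, no linear machinery applies.


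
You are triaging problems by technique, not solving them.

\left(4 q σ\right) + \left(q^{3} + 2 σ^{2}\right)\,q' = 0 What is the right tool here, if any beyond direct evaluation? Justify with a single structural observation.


Verdict: the exact-equation method — because the two cross partials coincide, the form is conservative as written — recover its potential in (σ, q).


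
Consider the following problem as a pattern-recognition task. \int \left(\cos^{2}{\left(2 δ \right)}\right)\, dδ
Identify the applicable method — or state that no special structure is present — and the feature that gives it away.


Method: a trigonometric identity — \cos^{2}{\left(2 δ \right)} calls for power reduction: rewrite via double angles before any antiderivative is attempted.


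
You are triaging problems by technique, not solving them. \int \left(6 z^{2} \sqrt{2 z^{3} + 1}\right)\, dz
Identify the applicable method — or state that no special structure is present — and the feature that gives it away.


Verdict: u-substitution — everything non-trivial happens through the inner expression 2 z^{3} + 1, and its derivative accounts for the remaining factor up to a constant, so set u = 2 z^{3} + 1.


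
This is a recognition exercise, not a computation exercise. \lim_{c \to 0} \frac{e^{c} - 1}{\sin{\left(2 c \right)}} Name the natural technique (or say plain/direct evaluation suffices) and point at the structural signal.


Method: l'Hôpital's rule (0/0) — both numerator and denominator vanish at 0: the genuine 0/0 indeterminate that l'Hôpital exists for. One could equally expand both pieces locally and compare leading terms; the rule does that in one stroke.


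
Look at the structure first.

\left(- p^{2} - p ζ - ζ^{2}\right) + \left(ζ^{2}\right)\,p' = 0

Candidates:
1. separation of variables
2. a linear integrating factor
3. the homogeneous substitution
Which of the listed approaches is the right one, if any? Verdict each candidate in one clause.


Technique: the homogeneous substitution — scaling ζ and p together leaves the slope fixed — it depends only on p/ζ, so substitute the ratio.
- separation of variables — no division isolates the independent variable from the unknown.
- a linear integrating factor: a nonlinear term in the unknown puts this outside the integrating-factor template.
- the homogeneous substitution — yes, a natural case for it.


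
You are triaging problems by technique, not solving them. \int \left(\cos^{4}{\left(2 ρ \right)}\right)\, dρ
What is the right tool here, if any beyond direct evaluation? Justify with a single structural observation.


Verdict: a trigonometric identity — reduce \cos^{4}{\left(2 ρ \right)} with the power-reduction formula and the integral becomes first-degree trigonometry.


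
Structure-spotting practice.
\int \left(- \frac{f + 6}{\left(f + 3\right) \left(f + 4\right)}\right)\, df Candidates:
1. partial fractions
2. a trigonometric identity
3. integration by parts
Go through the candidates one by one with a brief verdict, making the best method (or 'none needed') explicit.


Best approach: partial fractions — a proper rational integrand whose denominator splits into simpler factors — decompose into partial fractions first.
- partial fractions: yes, a natural case for it.
- a trigonometric identity: no sine or cosine appears, so there is nothing for a trigonometric identity to act on.
- integration by parts: the nonconstant-polynomial-times-standard-kernel pattern (an exp, sine, cosine, or logarithm partner) is absent.


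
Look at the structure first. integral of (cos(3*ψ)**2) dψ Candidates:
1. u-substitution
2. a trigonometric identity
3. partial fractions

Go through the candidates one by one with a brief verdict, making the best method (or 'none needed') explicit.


Technique: a trigonometric identity — apply power reduction to cos(3*ψ)**2; each application halves the trigonometric degree.
- u-substitution: no subexpression of the integrand pairs with its own derivative as a factor — individual terms may offer their own substitutions, but any change of variable covering the whole integral would have to be constructed from outside the expression.
- a trigonometric identity: applicable, and directly so.
- partial fractions — there is no rational-function structure to decompose.


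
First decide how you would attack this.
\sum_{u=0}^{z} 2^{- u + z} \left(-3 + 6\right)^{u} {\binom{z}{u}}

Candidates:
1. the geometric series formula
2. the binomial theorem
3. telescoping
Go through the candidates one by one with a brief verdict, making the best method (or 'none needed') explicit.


Verdict: the binomial theorem — {\binom{z}{u}} weighting matched powers of (-3 + 6) and 2 is the expanded form of ((-3 + 6) + 2)^z — fold it back up.
- the geometric series formula: the term-to-term ratio changes with the index, so the geometric formula cannot close it.
- the binomial theorem — yes, a natural case for it.
- telescoping — the terms as presented offer no neighboring cancellation — a telescoping rewrite may exist, but the displayed structure does not hand one over.


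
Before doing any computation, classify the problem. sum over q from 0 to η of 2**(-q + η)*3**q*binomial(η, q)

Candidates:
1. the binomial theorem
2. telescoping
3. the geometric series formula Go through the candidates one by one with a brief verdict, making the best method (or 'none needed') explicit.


Best approach: the binomial theorem — the binomial coefficients weight matched powers of 3 and 2, which is exactly the expansion of a binomial power.
- the binomial theorem: applies; the problem has the shape this method handles.
- telescoping: the terms as presented offer no neighboring cancellation — a telescoping rewrite may exist, but the displayed structure does not hand one over.
- the geometric series formula: no single multiplier carries one term to the next throughout the sum.


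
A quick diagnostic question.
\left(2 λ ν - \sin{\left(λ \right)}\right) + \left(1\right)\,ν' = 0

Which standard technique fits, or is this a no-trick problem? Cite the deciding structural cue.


Verdict: a linear integrating factor — linear in the unknown with genuine forcing: multiply through by the exponential of the integrated coefficient and the left side closes into one derivative.


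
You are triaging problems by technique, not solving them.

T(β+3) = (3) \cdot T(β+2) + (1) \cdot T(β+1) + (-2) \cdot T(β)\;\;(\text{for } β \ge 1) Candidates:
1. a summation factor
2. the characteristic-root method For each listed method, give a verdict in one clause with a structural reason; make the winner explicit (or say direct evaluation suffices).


Verdict: the characteristic-root method — this is the constant-coefficient homogeneous case — the whole solution in β reduces to a polynomial's roots.
- a summation factor — the recurrence reaches back more than one step, outside the first-order family a summation factor normalizes.
- the characteristic-root method: applicable, and directly so.


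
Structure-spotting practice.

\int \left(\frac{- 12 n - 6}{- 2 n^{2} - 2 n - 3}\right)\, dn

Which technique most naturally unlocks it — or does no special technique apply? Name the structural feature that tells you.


Verdict: u-substitution — collected, the integrand has one factor that is, up to a constant, the derivative of an inner expression the rest depends on — substitute for that inner expression.


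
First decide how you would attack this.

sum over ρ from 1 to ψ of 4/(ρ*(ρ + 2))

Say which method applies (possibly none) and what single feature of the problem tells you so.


Technique: telescoping — integer-spaced poles in 4/(ρ*(ρ + 2)) are the telescoping signature in disguise.


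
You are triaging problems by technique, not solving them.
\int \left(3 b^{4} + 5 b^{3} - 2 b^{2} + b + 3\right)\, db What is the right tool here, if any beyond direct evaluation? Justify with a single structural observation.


Best approach: no special technique — nothing composite, nothing rational, nothing trigonometric — each constant-multiple power of b integrates by the power rule alone.


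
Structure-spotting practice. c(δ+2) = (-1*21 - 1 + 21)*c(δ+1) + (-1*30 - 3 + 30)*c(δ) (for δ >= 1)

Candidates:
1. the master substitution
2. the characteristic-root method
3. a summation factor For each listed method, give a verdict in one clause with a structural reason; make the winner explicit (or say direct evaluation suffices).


Best approach: the characteristic-root method — linear, homogeneous, constant coefficients: solutions of the form r^δ exist — find the roots of the characteristic polynomial.
- the master substitution: no fixed divisor shrinks the index between calls.
- the characteristic-root method: yes, a natural case for it.
- a summation factor: a summation factor telescopes one-step recursions; this one carries higher-order memory.


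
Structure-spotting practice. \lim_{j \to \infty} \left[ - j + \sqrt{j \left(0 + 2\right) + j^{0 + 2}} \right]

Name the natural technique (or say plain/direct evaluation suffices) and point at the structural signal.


Technique: conjugate multiplication — the difference \sqrt{j \left(0 + 2\right) + j^{0 + 2}} - j is an ∞ − ∞ stalemate; its conjugate partner breaks the tie.


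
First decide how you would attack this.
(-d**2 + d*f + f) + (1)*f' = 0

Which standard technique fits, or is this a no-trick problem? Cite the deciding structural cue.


Best approach: a linear integrating factor — the unknown enters only to the first power against a nonzero forcing term — the integrating-factor template applies directly.


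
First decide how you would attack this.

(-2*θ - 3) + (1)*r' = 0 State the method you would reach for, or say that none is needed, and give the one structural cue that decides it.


Diagnosis: no special technique — the slope is a function of θ alone, so integrate both sides directly.


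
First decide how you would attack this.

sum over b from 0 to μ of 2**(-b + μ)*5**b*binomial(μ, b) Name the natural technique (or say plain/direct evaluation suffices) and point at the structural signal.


Method: the binomial theorem — the summand is term b of a binomial expansion in 5 and 2; the whole sum is a single power.


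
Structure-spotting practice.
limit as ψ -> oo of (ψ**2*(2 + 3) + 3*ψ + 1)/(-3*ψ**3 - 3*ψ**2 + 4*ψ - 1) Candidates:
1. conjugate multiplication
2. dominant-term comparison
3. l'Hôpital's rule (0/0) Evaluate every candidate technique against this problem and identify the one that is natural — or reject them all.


Best approach: dominant-term comparison — growth-rate triage: the leading powers of ψ decide the limit, everything else is noise.
- conjugate multiplication — no difference of divergent radicals appears, so rationalizing has nothing to cancel.
- dominant-term comparison: yes — fits the structure here.
- l'Hôpital's rule (0/0): viewed as a single quotient this runs to ∞/∞, not the 0/0 clash this candidate addresses; an at-infinity variant of the rule would resolve it, but comparing leading growth reads the answer without differentiating.


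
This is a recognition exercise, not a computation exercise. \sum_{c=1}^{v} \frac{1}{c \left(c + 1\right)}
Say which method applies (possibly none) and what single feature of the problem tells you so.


Diagnosis: telescoping — the denominator's roots in \frac{1}{c \left(c + 1\right)} sit an integer apart: decomposition produces a self-cancelling chain.


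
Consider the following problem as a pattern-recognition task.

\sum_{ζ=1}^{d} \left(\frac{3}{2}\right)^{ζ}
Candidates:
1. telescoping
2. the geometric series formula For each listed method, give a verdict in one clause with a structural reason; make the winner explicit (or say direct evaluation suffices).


Diagnosis: the geometric series formula — check a ratio of consecutive terms: it is \frac{3}{2}, independent of the index, so the geometric formula closes the sum.
- telescoping: the terms as presented offer no neighboring cancellation — a telescoping rewrite may exist, but the displayed structure does not hand one over.
- the geometric series formula: a fit — the right tool for this form.


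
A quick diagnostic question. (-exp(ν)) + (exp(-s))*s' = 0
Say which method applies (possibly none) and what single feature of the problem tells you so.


Technique: separation of variables — one side of the product carries the independent variable, the other the unknown — the textbook separation shape. One could also solve this as an exact equation; with each coefficient in its own variable, separating is the same work with fewer steps.


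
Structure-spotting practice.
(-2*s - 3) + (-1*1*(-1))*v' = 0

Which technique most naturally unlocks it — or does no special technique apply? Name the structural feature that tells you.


Verdict: no special technique — the slope is a function of s alone, so integrate both sides directly.


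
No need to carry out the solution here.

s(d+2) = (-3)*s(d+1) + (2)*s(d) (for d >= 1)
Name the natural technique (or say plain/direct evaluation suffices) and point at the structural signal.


Best approach: the characteristic-root method — try a geometric ansatz r^d: constant coefficients turn the recurrence into one polynomial equation in r.


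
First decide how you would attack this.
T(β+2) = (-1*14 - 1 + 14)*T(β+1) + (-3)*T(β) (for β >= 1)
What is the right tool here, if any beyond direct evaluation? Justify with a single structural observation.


Method: the characteristic-root method — linear, homogeneous, constant coefficients: solutions of the form r^β exist — find the roots of the characteristic polynomial.


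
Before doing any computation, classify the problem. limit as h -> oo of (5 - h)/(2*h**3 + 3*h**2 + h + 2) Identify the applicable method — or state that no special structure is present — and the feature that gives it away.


Technique: dominant-term comparison — growth-rate triage: the leading powers of h decide the limit, everything else is noise. Differentiating the expression as a single quotient would eventually settle it as well; matching dominant growth settles it immediately.


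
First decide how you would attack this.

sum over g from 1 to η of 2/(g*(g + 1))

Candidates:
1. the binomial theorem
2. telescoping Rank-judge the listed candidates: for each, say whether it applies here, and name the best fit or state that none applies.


Technique: telescoping — 2/(g*(g + 1)) hides a difference of shifted reciprocals — decompose it and the middle of the sum vanishes.
- the binomial theorem: the summand does not match any term pattern of an expanded binomial power.
- telescoping — applies; the problem has the shape this method handles.


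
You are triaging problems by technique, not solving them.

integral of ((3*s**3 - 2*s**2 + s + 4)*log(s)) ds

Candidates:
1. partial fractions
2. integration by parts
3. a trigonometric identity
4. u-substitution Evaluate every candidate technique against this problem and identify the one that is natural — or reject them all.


Technique: integration by parts — choose u = log(s): one derivative turns the logarithm algebraic, and the remaining factor 3*s**3 - 2*s**2 + s + 4 integrates term by term under the power rule.
- partial fractions — the expression is not a ratio of polynomials that decomposes further.
- integration by parts — applicable, and directly so.
- a trigonometric identity: with no trigonometric functions present, identity rewriting has no target.
- u-substitution: no subexpression of the integrand serves as a whole-integral substitution inner — individual terms may offer their own, but none carries its derivative as a factor of the full integrand; a working change of variable would have to be constructed from outside the expression.


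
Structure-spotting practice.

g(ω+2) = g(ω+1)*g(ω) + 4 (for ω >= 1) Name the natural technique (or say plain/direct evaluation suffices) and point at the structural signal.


Best approach: no special technique — no ansatz, no master substitution, no summation factor survives the nonlinearity here.


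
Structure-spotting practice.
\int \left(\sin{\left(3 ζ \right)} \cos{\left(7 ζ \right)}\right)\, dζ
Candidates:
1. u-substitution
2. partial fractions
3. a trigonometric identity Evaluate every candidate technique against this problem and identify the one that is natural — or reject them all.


Technique: a trigonometric identity — cross-frequency products like \sin{\left(3 ζ \right)} \cos{\left(7 ζ \right)} are the textbook product-to-sum case — the identity converts them to directly integrable sinusoids.
- u-substitution: no subexpression of the integrand pairs with its own derivative as a factor — individual terms may offer their own substitutions, but any change of variable covering the whole integral would have to be constructed from outside the expression.
- partial fractions — the expression is not a ratio of polynomials that decomposes further.
- a trigonometric identity: a fit — the right tool for this form.


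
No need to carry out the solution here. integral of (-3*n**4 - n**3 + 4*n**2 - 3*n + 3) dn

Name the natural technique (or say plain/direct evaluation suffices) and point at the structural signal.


Method: no special technique — the integrand is a sum of constant multiples of powers of n — integrate term by term.


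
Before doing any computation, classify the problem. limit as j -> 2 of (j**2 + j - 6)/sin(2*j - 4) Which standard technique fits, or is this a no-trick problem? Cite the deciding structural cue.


Best approach: l'Hôpital's rule (0/0) — substituting 2 gives 0 over 0; differentiate top and bottom once and re-evaluate. The standard small-argument limits would also carry it; the rule is the systematic route.


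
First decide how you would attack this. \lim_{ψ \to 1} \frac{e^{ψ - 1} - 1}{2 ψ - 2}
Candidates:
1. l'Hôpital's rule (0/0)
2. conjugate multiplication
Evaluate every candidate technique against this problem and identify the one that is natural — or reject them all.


Verdict: l'Hôpital's rule (0/0) — the 0/0 form at 1 is the signature situation for l'Hôpital's rule. The standard small-argument limits would also carry it; the rule is the systematic route.
- l'Hôpital's rule (0/0) — yes, a natural case for it.
- conjugate multiplication: rationalization has no target — no divergent radical difference appears.


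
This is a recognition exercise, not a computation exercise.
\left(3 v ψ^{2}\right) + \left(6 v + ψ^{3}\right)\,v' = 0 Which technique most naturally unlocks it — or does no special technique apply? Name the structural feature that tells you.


Verdict: the exact-equation method — the compatibility test passes: the v-derivative of 3 v ψ^{2} matches the ψ-derivative of 6 v + ψ^{3}, so integrate a potential.


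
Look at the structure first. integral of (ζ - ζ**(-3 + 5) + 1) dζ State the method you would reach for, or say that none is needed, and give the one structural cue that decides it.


Diagnosis: no special technique — a term-by-term power-rule job in ζ; no substitution or rearrangement earns its keep here.


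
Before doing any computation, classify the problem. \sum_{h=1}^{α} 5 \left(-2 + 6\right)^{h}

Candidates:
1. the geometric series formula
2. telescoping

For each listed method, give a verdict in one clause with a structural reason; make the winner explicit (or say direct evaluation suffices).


Diagnosis: the geometric series formula — consecutive terms stand in a fixed index-free ratio — the geometric sum formula closes it.
- the geometric series formula — applicable, and directly so.
- telescoping: computed from the summand as displayed, the partial sums build up without the pairwise collapse telescoping exploits.


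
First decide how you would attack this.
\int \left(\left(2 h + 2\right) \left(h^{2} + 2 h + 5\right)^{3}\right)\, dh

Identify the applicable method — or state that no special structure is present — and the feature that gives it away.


Diagnosis: u-substitution — collected, the integrand has one factor that is, up to a constant, the derivative of an inner expression the rest depends on — substitute for that inner expression. One could also expand and integrate term by term; the substitution is strictly more direct.


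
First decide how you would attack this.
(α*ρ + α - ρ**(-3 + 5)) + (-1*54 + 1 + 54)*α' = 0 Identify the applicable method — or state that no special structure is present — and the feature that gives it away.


Best approach: a linear integrating factor — the unknown enters only to the first power against a nonzero forcing term — the integrating-factor template applies directly.


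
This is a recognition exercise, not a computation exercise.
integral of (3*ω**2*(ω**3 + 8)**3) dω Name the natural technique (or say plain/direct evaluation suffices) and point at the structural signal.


Verdict: u-substitution — everything non-trivial happens through the inner expression ω**3 + 8, and its derivative accounts for the remaining factor up to a constant, so set u = ω**3 + 8. Multiplying out and using the power rule would succeed as well, just with far more bookkeeping.


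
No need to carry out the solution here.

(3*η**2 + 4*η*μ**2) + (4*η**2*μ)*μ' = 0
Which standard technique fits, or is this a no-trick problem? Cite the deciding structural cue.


Verdict: the exact-equation method — this form is already the differential of something: the matching mixed partials of 3*η**2 + 4*η*μ**2 and 4*η**2*μ prove it.


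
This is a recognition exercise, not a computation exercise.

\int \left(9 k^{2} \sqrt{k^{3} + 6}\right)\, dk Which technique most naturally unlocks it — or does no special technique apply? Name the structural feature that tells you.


Verdict: u-substitution — collected, the integrand has one factor that is, up to a constant, the derivative of an inner expression the rest depends on — substitute for that inner expression.


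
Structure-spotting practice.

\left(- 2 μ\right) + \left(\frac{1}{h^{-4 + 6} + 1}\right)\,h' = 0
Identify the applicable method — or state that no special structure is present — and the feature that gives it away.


Best approach: separation of variables — separating collects all h-dependence with the derivative and leaves all μ-dependence opposite: variables separate. The equation is exact as it stands too — a potential function exists — though separation reads the split structure directly.


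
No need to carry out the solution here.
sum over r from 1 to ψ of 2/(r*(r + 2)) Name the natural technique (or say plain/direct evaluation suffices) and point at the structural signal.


Method: telescoping — 2/(r*(r + 2)) hides a difference of shifted reciprocals — decompose it and the middle of the sum vanishes.


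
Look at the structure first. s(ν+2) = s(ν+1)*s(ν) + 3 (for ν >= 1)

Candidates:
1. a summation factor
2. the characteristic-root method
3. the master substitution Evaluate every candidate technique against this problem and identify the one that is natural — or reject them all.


Technique: no special technique — the update rule curves (it is not linear in the unknown sequence), so no superposition-based closed form attaches — iterate or study it directly.
- a summation factor: no summation factor applies — the rule is not linear in the sequence values.
- the characteristic-root method: the recursion is nonlinear in the sequence values, so no linear-modes ansatz applies.
- the master substitution: the recursion shifts the index rather than dividing it.


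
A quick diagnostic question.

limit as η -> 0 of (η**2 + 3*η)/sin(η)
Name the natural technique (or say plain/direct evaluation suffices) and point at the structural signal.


Method: l'Hôpital's rule (0/0) — both numerator and denominator vanish at 0: the genuine 0/0 indeterminate that l'Hôpital exists for. One could equally expand both pieces locally and compare leading terms; the rule does that in one stroke.


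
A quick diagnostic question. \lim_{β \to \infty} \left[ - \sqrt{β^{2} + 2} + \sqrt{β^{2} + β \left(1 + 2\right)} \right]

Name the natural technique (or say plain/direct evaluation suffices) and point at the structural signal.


Technique: conjugate multiplication — infinity minus infinity with a radical in play — multiply by the conjugate so the divergences of \sqrt{β^{2} + β \left(1 + 2\right)} and \sqrt{β^{2} + 2} annihilate.


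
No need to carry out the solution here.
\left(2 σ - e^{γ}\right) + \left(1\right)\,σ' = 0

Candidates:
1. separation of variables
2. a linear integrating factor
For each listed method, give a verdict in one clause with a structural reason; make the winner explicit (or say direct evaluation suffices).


Method: a linear integrating factor — first power of σ, nonzero forcing: the integrating-factor recipe applies verbatim with p = 2.
- separation of variables — the two dependences are entangled, not a clean product of one-variable pieces.
- a linear integrating factor: yes — fits the structure here.


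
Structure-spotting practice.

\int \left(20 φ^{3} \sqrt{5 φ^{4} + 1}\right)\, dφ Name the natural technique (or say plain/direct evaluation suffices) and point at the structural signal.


Diagnosis: u-substitution — gathered as a product, the integrand carries the factor 20 φ^{3} — up to a constant, the derivative of the inner expression 5 φ^{4} + 1 — so u = 5 φ^{4} + 1 collapses the integral.


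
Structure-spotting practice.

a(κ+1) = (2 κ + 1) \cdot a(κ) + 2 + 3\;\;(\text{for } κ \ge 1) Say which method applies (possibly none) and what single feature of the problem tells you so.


Technique: a summation factor — an index-dependent multiplier 2 κ + 1 rules out characteristic roots; a summation factor converts it to a pure difference.


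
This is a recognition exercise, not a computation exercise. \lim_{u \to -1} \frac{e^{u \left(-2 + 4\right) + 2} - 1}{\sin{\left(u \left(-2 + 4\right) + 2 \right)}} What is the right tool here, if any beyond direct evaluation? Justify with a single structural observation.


Technique: l'Hôpital's rule (0/0) — substituting -1 gives 0 over 0; differentiate top and bottom once and re-evaluate. A first-order expansion at the point is an equally standard path; the rule packages it.


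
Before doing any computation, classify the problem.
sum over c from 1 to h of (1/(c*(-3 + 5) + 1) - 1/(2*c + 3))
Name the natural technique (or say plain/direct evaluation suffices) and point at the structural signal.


Best approach: telescoping — a difference of consecutive values of one function (1/(c*(-3 + 5) + 1) at one index and the next) — telescoping by construction.


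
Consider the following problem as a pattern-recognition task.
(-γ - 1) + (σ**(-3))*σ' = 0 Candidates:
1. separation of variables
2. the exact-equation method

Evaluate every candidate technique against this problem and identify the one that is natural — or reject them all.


Best approach: separation of variables — all dependence on the two variables factors apart, the defining separable shape.
- separation of variables — yes, a natural case for it.
- the exact-equation method: with no real cross-dependence between the variables, the exact-equation machinery is a detour rather than the natural reading.


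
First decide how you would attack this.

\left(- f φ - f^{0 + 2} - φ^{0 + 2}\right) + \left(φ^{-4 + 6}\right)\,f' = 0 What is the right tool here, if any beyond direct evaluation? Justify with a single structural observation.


Best approach: the homogeneous substitution — the slope is degree-zero homogeneous: the ratio substitution v = f/φ collapses it.


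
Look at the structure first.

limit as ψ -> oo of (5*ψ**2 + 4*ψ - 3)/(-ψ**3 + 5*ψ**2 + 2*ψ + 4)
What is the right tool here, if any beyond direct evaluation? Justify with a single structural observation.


Verdict: dominant-term comparison — divide through by the highest power of ψ; every lower-order term dies and the dominant terms decide the limit. As a single quotient, the ∞/∞ shape would yield to repeated differentiation as well — the growth comparison gets there in one look.


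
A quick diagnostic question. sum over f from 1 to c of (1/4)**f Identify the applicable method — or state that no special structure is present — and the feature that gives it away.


Method: the geometric series formula — each summand is the previous one scaled by 1/4; that constant multiplier is itself the geometric structure.


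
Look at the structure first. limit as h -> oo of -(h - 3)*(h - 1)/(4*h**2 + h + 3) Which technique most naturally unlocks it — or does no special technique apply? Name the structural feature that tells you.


Verdict: dominant-term comparison — at large h only the top-degree terms survive; compare the leading terms and the limit falls out. As a single quotient, the ∞/∞ shape would yield to repeated differentiation as well — the growth comparison gets there in one look.


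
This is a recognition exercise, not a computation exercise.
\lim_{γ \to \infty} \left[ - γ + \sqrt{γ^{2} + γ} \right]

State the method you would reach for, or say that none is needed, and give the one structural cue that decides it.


Diagnosis: conjugate multiplication — the ∞ − ∞ radical form is the exact trigger for the conjugate maneuver.


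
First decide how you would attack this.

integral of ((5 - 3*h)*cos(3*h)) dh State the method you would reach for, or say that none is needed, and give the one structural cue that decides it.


Method: integration by parts — the integrand splits as 5 - 3*h times cos(3*h) — repeatedly differentiating the polynomial part kills it, which is the parts ladder.


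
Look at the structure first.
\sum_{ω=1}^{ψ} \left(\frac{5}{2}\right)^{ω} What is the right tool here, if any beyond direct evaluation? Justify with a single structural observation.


Method: the geometric series formula — term-over-term division gives \frac{5}{2} every time — index-free ratio, geometric sum formula applies.


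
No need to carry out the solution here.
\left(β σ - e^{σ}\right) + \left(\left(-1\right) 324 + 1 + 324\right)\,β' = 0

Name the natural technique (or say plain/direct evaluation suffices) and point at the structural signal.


Technique: a linear integrating factor — β enters only linearly with coefficient σ; multiply by exp of the integral of σ and the left side becomes one derivative.


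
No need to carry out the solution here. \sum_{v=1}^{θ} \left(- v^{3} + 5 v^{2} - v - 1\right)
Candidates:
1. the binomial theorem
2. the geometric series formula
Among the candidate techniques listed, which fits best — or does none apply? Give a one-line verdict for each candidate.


Technique: no special technique — nothing telescopes and nothing is geometric; polynomial terms in v sum term by term.
- the binomial theorem: the terms do not reassemble into a binomial power.
- the geometric series formula: the term-to-term ratio changes with the index, so the geometric formula cannot close it.


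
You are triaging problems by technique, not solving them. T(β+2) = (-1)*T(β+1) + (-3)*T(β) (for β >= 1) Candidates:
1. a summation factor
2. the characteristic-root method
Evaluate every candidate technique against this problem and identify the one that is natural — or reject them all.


Best approach: the characteristic-root method — the recurrence is linear and homogeneous with constant coefficients, so the ansatz r^β turns it into a polynomial equation for r.
- a summation factor: a summation factor telescopes one-step recursions; this one carries higher-order memory.
- the characteristic-root method: applies; the problem has the shape this method handles.


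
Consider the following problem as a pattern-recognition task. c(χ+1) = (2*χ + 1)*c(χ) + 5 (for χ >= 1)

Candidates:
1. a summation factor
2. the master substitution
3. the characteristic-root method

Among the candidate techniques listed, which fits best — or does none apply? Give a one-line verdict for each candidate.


Best approach: a summation factor — one-term recursion with variable weight 2*χ + 1 is solved by product normalization, not by root-finding.
- a summation factor: a fit — the right tool for this form.
- the master substitution — this is shift-type recursion, outside the divide-and-conquer template.
- the characteristic-root method: the coefficients change with the index, which the root method cannot absorb.


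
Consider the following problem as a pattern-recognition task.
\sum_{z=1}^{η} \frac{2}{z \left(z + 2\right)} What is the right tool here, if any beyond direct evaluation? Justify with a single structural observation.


Best approach: telescoping — rewrite \frac{2}{z \left(z + 2\right)} as simple fractions and successive terms eat each other — only the edges survive.


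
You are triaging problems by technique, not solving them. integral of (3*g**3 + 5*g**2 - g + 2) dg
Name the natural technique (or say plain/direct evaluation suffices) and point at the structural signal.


Diagnosis: no special technique — a term-by-term power-rule job in g; no substitution or rearrangement earns its keep here.


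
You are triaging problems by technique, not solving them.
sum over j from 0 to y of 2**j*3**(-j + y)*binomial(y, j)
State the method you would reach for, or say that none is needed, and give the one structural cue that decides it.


Technique: the binomial theorem — binomial coefficients against complementary powers of 2 and 3: recognize the binomial expansion and resum.


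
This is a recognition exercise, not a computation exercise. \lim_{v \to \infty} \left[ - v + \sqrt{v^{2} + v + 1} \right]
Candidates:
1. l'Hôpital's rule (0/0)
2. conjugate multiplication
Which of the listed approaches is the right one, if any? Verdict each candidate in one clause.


Best approach: conjugate multiplication — turning the difference into a conjugate-rationalized ratio makes the limit readable.
- l'Hôpital's rule (0/0) — the expression is a difference driving to ∞ − ∞, not a 0/0 quotient — there is no ratio for the rule to differentiate.
- conjugate multiplication — yes — fits the structure here.


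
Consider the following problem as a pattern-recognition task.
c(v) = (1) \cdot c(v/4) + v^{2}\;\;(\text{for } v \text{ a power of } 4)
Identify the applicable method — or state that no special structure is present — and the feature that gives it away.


Method: the master substitution — the argument contracts 4-fold per step: reindex v exponentially and solve the linear recurrence in the new index.


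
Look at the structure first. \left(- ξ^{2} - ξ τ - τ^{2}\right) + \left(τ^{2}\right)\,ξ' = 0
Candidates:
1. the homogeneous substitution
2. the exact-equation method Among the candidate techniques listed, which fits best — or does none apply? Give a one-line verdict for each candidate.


Technique: the homogeneous substitution — scaling τ and ξ together leaves the slope fixed — it depends only on ξ/τ, so substitute the ratio.
- the homogeneous substitution — a fit — the right tool for this form.
- the exact-equation method — no potential function has this form as its differential, as written.


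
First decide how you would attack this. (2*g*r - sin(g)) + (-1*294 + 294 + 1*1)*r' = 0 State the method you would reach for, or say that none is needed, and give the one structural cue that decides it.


Technique: a linear integrating factor — r appears only to the first power with coefficient 2*g — the classic integrating-factor setup.


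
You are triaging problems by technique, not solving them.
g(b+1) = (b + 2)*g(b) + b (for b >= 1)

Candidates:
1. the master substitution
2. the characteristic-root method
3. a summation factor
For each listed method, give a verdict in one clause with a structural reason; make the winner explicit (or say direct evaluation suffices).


Verdict: a summation factor — normalize by the running product of b + 2: the left side becomes a difference, and differences sum.
- the master substitution — the recursion steps by a constant offset, so exponential reindexing is pointless.
- the characteristic-root method: the coefficients vary with the index, breaking the constant-coefficient structure the method needs.
- a summation factor — applies; the problem has the shape this method handles.


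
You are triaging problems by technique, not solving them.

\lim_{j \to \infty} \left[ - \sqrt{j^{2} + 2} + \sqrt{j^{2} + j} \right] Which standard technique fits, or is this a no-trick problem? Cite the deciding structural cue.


Verdict: conjugate multiplication — \sqrt{j^{2} + j} and \sqrt{j^{2} + 2} both blow up, but their difference is tame once the conjugate rationalizes it.


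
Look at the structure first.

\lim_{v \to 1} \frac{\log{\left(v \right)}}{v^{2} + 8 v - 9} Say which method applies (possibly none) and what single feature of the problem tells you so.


Verdict: l'Hôpital's rule (0/0) — the 0/0 form at 1 is the signature situation for l'Hôpital's rule. A first-order expansion at the point is an equally standard path; the rule packages it.


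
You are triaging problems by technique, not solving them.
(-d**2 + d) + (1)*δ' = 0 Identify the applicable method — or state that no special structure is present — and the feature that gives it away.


Best approach: no special technique — the slope is a function of d alone, so integrate both sides directly.


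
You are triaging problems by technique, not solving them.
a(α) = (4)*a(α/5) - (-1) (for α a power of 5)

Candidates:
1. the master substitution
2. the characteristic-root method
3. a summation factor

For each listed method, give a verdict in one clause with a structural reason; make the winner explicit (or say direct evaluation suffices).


Diagnosis: the master substitution — the index is divided (α/5), not shifted — substitute α = 5^m to straighten it into a shift recurrence.
- the master substitution: a fit — the right tool for this form.
- the characteristic-root method: the recursion divides its index rather than shifting it — outside the constant-shift family the root method covers.
- a summation factor — the recursion divides its index rather than shifting it — there is no previous-term chain for a summation factor to telescope.


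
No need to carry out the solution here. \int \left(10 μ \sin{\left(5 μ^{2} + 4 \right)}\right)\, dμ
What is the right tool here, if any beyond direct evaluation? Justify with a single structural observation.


Verdict: u-substitution — collected, the integrand has one factor that is, up to a constant, the derivative of an inner expression the rest depends on — substitute for that inner expression.


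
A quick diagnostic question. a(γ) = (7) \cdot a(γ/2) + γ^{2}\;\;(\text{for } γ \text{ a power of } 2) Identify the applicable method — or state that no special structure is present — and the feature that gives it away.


Best approach: the master substitution — the argument shrinks by the factor 2, so measure the index on a logarithmic scale and the recursion becomes a shift.
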